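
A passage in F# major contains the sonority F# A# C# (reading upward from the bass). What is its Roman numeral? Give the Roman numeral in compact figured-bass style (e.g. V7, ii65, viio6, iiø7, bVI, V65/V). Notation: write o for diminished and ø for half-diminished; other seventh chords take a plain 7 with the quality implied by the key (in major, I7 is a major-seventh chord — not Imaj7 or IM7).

Stacked in thirds the chord is F#-A#-C#: a major triad on F#.
F# is scale degree 1 in F# major, and a major triad on that degree is written I.

I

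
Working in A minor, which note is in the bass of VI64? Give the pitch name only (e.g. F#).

VI in A minor has root F; the chord is F-A-C.
The figure 64 means second inversion — the fifth is in the bass.

C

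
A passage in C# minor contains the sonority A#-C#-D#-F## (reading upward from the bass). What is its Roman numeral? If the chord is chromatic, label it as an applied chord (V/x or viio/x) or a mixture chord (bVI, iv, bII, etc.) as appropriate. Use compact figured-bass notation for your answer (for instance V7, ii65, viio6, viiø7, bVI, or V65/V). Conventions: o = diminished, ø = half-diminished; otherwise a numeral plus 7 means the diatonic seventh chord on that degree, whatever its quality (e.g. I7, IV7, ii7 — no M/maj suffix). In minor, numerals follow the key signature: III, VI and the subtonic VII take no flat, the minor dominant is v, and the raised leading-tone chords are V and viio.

The pitches D#-F##-A#-C# form a dominant seventh chord rooted on D#.
D# is not a diatonic chord root with this quality in C# minor, but it lies a perfect fifth above G# (V), so the chord functions as an applied dominant of V.
With A# in the bass the chord is in second inversion, so the figured bass is 43.

V43/V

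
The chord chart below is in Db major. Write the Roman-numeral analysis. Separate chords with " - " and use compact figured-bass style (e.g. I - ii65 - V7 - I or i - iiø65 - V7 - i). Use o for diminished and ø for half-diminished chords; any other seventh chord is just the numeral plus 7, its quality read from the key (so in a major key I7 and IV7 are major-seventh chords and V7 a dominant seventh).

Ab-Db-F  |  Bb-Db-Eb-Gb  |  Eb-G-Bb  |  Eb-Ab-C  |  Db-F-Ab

Ab-Db-F: major triad on Db = scale degree 1 → I64.
Bb-Db-Eb-Gb: minor seventh chord on Eb = scale degree 2 → ii43.
Eb-G-Bb is the secondary dominant of V (major triad on Eb): V/V.
Eb-Ab-C: major triad on Ab = scale degree 5 → V64.
Db-F-Ab has root Db, degree 1 in Db major, so I.

I64 - ii43 - V/V - V64 - I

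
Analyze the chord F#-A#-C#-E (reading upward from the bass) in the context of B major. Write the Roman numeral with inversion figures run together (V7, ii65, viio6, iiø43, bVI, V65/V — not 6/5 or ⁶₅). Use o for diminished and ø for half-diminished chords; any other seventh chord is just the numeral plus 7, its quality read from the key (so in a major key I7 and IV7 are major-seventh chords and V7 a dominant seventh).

Stacked in thirds the chord is F#-A#-C#-E: a dominant seventh chord on F#.
In B major, F# is the dominant; the diatonic dominant seventh chord there is V7.

V7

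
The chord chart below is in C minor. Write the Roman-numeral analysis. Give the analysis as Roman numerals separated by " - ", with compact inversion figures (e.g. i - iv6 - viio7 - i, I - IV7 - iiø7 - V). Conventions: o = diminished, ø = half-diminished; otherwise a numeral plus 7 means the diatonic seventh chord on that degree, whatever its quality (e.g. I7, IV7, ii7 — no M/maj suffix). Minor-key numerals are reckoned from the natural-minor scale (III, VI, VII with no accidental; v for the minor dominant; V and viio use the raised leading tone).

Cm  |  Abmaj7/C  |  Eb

i - VI65 - III

Cm: minor triad on C = scale degree 1 → i.
Abmaj7/C: major seventh chord on Ab = scale degree 6 → VI65.
Eb: major triad on Eb = scale degree 3 → III.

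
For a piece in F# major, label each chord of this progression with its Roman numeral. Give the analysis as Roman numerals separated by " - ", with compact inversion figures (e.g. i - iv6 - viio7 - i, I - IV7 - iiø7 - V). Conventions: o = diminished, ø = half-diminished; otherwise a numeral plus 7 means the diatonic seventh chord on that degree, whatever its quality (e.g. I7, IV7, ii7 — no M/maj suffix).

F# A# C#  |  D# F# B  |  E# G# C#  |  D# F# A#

I - IV6 - V6 - vi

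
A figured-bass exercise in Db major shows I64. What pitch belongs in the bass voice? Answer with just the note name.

I in Db major has root Db; the chord is Db-F-Ab.
The figure 64 means second inversion — the fifth is in the bass.

Ab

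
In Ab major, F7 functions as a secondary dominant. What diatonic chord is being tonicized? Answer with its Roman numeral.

The chord is a dominant seventh chord on F.
A dominant resolves down a perfect fifth: F → Bb. In Ab major, Bb is scale degree 2, i.e. ii.

ii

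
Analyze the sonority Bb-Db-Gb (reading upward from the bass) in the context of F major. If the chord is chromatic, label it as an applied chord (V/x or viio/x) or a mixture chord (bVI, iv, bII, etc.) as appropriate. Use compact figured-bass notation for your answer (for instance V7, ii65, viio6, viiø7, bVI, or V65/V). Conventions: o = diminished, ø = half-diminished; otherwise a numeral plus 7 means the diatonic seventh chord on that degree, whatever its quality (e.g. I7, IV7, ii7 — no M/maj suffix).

bII6

The pitches Gb-Bb-Db form a major triad rooted on Gb.
Gb is the lowered second degree of F major (diatonic 2 would be G). This is the Neapolitan sixth — a major triad on the lowered second degree, here in its customary first inversion.
With Bb in the bass the chord is in first inversion, so the figured bass is 6.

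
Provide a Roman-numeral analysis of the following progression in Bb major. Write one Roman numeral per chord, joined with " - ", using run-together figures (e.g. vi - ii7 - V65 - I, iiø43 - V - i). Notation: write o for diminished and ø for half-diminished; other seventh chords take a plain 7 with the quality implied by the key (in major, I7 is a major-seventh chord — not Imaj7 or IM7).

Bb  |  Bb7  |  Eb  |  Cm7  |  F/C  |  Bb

I - V7/IV - IV - ii7 - V64 - I

Bb: root Bb is the tonic; major triad there is I.
Bb7: a dominant seventh chord on Bb, the applied dominant of IV → V7/IV.
Eb has root Eb, degree 4 in Bb major, so IV.
Cm7: root C is the supertonic; minor seventh chord there is ii7.
F/C: root F is the dominant; major triad there is V64.
Bb: major triad on Bb = scale degree 1 → I.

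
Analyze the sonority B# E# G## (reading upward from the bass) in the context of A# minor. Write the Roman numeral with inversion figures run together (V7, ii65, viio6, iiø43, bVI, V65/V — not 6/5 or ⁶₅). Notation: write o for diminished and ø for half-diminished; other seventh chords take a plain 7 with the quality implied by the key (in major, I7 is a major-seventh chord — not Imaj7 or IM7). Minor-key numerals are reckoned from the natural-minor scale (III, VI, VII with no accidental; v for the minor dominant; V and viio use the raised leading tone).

Stacked in thirds the chord is E#-G##-B#: a major triad on E#.
In A# minor, E# is the dominant; the diatonic major triad there is V.
With B# in the bass the chord is in second inversion, so the figured bass is 64.

V64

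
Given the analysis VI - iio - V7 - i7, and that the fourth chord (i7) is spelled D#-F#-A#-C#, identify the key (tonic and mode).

D# minor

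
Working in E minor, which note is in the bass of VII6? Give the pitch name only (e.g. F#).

F#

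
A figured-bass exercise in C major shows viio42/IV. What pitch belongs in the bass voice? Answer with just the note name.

The applied chord viio42/IV is rooted on E: E-G-Bb-Db.
The figure 42 means third inversion — the seventh is in the bass.

Db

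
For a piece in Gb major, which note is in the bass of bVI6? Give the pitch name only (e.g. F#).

Gb

bVI in Gb major has root Ebb; the chord is Ebb-Gb-Bbb.
The figure 6 means first inversion — the third is in the bass.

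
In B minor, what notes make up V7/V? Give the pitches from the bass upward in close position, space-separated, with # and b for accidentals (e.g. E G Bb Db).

C# E# G# B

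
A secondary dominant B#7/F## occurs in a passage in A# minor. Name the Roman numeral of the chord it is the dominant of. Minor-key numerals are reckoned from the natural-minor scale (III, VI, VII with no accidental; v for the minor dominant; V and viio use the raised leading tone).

The chord is a dominant seventh chord on B#.
A dominant resolves down a perfect fifth: B# → E#. In A# minor, E# is scale degree 5, i.e. V.

V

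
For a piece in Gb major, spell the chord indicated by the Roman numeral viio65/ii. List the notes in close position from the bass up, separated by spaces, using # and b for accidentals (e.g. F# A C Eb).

Bb Db Fb G

The slash marks an applied leading-tone chord: viio of ii. In Gb major, ii is Ab, so the leading tone to it is G, a half step below.
Building a fully diminished seventh chord on G gives G-Bb-Db-Fb.
The figured bass 65 indicates first inversion, placing the third (Bb) in the bass: Bb-Db-Fb-G.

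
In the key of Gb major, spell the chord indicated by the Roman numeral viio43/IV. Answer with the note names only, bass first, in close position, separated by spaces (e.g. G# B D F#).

viio43/IV is a secondary leading-tone chord. The target IV is Cb in Gb major; the applied chord is rooted a semitone below, on Bb.
Building a fully diminished seventh chord on Bb gives Bb-Db-Fb-Abb.
With the 43 figure the chord is in second inversion; from the bass Fb upward in close position it reads Fb-Abb-Bb-Db.

Fb Abb Bb Db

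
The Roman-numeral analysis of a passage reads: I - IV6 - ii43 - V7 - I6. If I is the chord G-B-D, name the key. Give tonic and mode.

The anchor chord is a major triad on G, labeled I.
If G is scale degree 1 and the mode makes that degree carry a major triad, the tonic is G and the mode is major.

G major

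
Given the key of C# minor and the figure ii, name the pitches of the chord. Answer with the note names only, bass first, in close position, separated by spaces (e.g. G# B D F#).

D# F# A#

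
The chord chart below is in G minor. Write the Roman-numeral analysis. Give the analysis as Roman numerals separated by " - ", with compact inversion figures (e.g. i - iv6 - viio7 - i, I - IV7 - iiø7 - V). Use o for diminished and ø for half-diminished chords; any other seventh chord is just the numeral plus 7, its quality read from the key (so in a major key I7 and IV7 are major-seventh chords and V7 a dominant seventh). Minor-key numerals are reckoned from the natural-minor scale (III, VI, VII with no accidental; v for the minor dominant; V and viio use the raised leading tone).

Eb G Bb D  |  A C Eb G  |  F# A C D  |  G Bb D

VI7 - iiø7 - V65 - i

Eb-G-Bb-D: major seventh chord on Eb = scale degree 6 → VI7.
A-C-Eb-G has root A, degree 2 in G minor, so iiø7.
F#-A-C-D: dominant seventh chord on D = scale degree 5 → V65.
G-Bb-D: minor triad on G = scale degree 1 → i.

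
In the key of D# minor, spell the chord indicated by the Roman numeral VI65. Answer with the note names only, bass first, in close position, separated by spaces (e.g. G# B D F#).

In D# minor, the sixth degree is B, and the diatonic chord built there is a major seventh chord.
Stacking thirds from B gives B-D#-F#-A#.
The figured bass 65 indicates first inversion, placing the third (D#) in the bass: D#-F#-A#-B.

D# F# A# B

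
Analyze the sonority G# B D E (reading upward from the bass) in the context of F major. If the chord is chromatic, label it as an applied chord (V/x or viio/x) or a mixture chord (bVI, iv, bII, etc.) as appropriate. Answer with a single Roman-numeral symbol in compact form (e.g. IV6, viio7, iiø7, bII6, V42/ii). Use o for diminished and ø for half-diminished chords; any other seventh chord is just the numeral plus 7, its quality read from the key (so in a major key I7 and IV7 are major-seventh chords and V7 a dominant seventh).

Stacked in thirds the chord is E-G#-B-D: a dominant seventh chord on E.
E is not a diatonic chord root with this quality in F major, but it lies a perfect fifth above A (iii), so the chord functions as an applied dominant of iii.
With G# in the bass the chord is in first inversion, so the figured bass is 65.

V65/iii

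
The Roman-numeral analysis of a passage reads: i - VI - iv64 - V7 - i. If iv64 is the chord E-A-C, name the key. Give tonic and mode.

The chord Am/E is a minor triad rooted on A; its label is iv64.
Counting down 3 scale steps from A places the tonic on E; a minor triad on degree 4 is diatonic only in minor.

E minor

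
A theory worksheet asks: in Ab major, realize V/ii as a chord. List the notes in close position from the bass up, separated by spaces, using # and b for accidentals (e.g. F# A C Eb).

F A C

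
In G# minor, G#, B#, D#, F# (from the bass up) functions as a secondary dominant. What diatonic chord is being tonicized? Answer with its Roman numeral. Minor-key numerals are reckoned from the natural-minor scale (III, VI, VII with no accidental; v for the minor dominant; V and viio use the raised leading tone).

The chord is a dominant seventh chord on G#.
A dominant resolves down a perfect fifth: G# → C#. In G# minor, C# is scale degree 4, i.e. iv.

iv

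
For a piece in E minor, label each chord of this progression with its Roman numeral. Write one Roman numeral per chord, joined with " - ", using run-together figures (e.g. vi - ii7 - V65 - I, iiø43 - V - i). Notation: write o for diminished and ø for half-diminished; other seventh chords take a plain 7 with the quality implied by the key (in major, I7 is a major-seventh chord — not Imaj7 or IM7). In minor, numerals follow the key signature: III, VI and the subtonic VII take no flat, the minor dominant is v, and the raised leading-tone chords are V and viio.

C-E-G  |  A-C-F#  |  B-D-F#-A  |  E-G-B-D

VI - iio6 - v7 - i7

C-E-G: root C is the submediant; major triad there is VI.
A-C-F# has root F#, degree 2 in E minor, so iio6.
B-D-F#-A: minor seventh chord on B = scale degree 5 → v7.
E-G-B-D: root E is the tonic; minor seventh chord there is i7.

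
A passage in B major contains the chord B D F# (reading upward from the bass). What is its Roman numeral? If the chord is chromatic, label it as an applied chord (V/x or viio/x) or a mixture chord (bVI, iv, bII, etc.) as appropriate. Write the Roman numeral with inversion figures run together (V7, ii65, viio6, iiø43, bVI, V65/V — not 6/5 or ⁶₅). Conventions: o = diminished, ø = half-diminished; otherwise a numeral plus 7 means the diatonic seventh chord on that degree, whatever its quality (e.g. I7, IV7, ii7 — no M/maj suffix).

The pitches B-D-F# form a minor triad rooted on B.
B is the first degree of B major. This is the minor tonic, borrowed from the parallel minor.

i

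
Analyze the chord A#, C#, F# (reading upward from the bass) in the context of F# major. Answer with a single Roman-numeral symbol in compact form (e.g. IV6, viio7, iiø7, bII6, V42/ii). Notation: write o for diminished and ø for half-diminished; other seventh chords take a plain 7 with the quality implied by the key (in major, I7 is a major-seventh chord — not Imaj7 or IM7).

The pitches F#-A#-C# form a major triad rooted on F#.
F# is scale degree 1 in F# major, and a major triad on that degree is written I.
With A# in the bass the chord is in first inversion, so the figured bass is 6.

I6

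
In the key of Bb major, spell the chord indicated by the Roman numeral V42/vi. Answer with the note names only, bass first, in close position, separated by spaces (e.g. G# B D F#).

The slash means an applied dominant: we want the dominant of vi. In Bb major, vi is G minor, and its dominant is built on D.
Building a dominant seventh chord on D gives D-F#-A-C.
With the 42 figure the chord is in third inversion; from the bass C upward in close position it reads C-D-F#-A.

C D F# A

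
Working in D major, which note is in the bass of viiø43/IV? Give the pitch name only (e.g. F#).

C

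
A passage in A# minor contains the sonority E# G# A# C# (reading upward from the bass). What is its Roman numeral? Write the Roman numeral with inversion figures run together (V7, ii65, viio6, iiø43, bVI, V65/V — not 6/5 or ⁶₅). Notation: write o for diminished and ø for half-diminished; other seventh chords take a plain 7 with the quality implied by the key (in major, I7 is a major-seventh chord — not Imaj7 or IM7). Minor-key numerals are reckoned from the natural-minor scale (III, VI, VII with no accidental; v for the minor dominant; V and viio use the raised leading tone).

The pitches A#-C#-E#-G# form a minor seventh chord rooted on A#.
In A# minor, A# is the tonic; the diatonic minor seventh chord there is i7.
With E# in the bass the chord is in second inversion, so the figured bass is 43.

i43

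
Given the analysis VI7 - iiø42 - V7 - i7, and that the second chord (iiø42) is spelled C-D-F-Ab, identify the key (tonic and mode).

C minor

The anchor chord is a half-diminished seventh chord on D, labeled iiø42.
iiø42 on D implies D is the supertonic; that puts the tonic at C, and the lowercase numeral fits minor mode.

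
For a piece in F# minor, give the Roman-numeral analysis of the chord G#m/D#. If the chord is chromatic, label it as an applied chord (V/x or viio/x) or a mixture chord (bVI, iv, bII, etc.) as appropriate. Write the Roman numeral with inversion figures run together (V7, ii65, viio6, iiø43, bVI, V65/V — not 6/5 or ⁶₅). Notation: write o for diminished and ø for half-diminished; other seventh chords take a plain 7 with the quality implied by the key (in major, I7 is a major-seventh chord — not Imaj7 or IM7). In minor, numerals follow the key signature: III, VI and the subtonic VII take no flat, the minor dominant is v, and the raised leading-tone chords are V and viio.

ii64

The pitches G#-B-D# form a minor triad rooted on G#.
G# is the second degree of F# minor. This is the minor supertonic, borrowed from the parallel major (the Dorian ii).
With D# in the bass the chord is in second inversion, so the figured bass is 64.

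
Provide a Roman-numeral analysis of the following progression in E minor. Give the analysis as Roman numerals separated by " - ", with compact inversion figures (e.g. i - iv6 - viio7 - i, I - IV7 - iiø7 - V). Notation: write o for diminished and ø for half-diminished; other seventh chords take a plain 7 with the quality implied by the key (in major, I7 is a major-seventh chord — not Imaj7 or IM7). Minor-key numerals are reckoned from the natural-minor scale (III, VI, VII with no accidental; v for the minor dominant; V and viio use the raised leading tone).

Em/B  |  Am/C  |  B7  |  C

i64 - iv6 - V7 - VI

Em/B: root E is the tonic; minor triad there is i64.
Am/C: root A is the subdominant; minor triad there is iv6.
B7 has root B, degree 5 in E minor, so V7.
C: major triad on C = scale degree 6 → VI.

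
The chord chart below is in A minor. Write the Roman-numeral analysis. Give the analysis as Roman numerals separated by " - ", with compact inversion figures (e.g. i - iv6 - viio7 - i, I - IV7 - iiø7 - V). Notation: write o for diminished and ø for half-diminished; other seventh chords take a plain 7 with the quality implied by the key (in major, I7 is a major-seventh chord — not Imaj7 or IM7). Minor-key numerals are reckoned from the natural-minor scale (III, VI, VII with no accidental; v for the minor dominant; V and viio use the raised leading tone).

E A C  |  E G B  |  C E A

i64 - v - i6

E-A-C: minor triad on A = scale degree 1 → i64.
E-G-B: root E is the dominant; minor triad there is v.
C-E-A: root A is the tonic; minor triad there is i6.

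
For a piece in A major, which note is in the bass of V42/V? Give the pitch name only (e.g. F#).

A

The applied chord V42/V is rooted on B: B-D#-F#-A.
The figure 42 means third inversion — the seventh is in the bass.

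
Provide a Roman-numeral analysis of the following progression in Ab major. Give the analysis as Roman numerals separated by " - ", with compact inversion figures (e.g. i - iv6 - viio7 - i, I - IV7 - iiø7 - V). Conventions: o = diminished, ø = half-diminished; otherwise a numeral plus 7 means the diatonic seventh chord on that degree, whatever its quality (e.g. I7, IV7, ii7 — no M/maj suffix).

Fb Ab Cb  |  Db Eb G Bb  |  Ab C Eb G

Fb-Ab-Cb: major triad on Fb — chromatic; bVI (borrowed from the parallel minor).
Db-Eb-G-Bb: root Eb is the dominant; dominant seventh chord there is V42.
Ab-C-Eb-G has root Ab, degree 1 in Ab major, so I7.

bVI - V42 - I7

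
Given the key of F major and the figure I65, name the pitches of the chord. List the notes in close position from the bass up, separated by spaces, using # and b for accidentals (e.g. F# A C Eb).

The numeral's case and figure indicate a major seventh chord. In F major its root, scale degree 1, is F.
Stacking thirds from F gives F-A-C-E.
With the 65 figure the chord is in first inversion; from the bass A upward in close position it reads A-C-E-F.

A C E F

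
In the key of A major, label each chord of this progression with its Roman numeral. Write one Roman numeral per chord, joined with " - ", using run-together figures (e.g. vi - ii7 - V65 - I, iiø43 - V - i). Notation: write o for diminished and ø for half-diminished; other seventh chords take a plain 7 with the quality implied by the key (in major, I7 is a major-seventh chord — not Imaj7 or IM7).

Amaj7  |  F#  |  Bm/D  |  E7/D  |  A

Amaj7: major seventh chord on A = scale degree 1 → I7.
F# is the secondary dominant of ii (major triad on F#): V/ii.
Bm/D: root B is the supertonic; minor triad there is ii6.
E7/D: dominant seventh chord on E = scale degree 5 → V42.
A has root A, degree 1 in A major, so I.

I7 - V/ii - ii6 - V42 - I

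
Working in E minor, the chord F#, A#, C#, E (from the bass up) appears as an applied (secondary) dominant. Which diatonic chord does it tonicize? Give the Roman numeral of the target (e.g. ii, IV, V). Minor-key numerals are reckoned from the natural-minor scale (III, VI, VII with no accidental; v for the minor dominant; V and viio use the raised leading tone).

V

The chord is a dominant seventh chord on F#.
A dominant resolves down a perfect fifth: F# → B. In E minor, B is scale degree 5, i.e. V.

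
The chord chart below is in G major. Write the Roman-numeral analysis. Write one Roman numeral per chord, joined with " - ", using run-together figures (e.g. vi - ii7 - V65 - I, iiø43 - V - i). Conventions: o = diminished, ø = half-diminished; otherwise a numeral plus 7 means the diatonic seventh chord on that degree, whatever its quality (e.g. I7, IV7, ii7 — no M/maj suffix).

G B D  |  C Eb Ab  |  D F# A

G-B-D: major triad on G = scale degree 1 → I.
C-Eb-Ab: major triad on Ab — chromatic; Ab is the lowered second degree, so this is the Neapolitan sixth, bII6 (third, C, in the bass — hence the 6).
D-F#-A: major triad on D = scale degree 5 → V.

I - bII6 - V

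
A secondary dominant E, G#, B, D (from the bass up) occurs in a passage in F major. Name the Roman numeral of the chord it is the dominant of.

iii

The chord is a dominant seventh chord on E.
A dominant resolves down a perfect fifth: E → A. In F major, A is scale degree 3, i.e. iii.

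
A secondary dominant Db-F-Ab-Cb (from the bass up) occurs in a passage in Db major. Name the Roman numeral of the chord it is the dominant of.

IV

The chord is a dominant seventh chord on Db.
A dominant resolves down a perfect fifth: Db → Gb. In Db major, Gb is scale degree 4, i.e. IV.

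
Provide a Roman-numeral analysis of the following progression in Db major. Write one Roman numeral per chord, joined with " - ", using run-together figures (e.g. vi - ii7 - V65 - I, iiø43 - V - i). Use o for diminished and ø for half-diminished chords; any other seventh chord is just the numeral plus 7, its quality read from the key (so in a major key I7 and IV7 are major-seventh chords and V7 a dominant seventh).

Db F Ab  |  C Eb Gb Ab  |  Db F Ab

Db-F-Ab: root Db is the tonic; major triad there is I.
C-Eb-Gb-Ab has root Ab, degree 5 in Db major, so V65.
Db-F-Ab has root Db, degree 1 in Db major, so I.

I - V65 - I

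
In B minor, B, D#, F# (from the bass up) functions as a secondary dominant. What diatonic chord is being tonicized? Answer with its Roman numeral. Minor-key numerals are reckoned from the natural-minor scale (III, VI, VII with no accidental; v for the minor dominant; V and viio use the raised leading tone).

iv

The chord is a major triad on B.
A dominant resolves down a perfect fifth: B → E. In B minor, E is scale degree 4, i.e. iv.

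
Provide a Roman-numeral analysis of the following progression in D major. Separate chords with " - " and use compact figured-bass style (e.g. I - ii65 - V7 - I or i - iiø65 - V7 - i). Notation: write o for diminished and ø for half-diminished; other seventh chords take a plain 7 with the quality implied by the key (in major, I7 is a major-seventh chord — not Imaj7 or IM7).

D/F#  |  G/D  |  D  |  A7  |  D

D/F# has root D, degree 1 in D major, so I6.
G/D: major triad on G = scale degree 4 → IV64.
D: major triad on D = scale degree 1 → I.
A7: root A is the dominant; dominant seventh chord there is V7.
D: root D is the tonic; major triad there is I.

I6 - IV64 - I - V7 - I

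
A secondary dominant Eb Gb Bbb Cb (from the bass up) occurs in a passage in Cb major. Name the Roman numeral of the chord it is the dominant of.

The chord is a dominant seventh chord on Cb.
A dominant resolves down a perfect fifth: Cb → Fb. In Cb major, Fb is scale degree 4, i.e. IV.

IV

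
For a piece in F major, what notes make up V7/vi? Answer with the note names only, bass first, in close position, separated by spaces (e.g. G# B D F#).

A C# E G

V7/vi is a secondary dominant — the dominant seventh of vi. vi in F major is D, so the applied chord's root is A, a perfect fifth above.
Building a dominant seventh chord on A gives A-C#-E-G.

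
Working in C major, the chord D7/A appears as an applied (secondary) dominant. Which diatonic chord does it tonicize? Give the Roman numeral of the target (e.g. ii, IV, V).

V

The chord is a dominant seventh chord on D.
A dominant resolves down a perfect fifth: D → G. In C major, G is scale degree 5, i.e. V.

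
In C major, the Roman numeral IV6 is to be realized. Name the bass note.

A

IV in C major has root F; the chord is F-A-C.
The figure 6 means first inversion — the third is in the bass.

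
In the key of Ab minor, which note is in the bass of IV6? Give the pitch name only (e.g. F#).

IV in Ab minor has root Db; the chord is Db-F-Ab.
The figure 6 means first inversion — the third is in the bass.

F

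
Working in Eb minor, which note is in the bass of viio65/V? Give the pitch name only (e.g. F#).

C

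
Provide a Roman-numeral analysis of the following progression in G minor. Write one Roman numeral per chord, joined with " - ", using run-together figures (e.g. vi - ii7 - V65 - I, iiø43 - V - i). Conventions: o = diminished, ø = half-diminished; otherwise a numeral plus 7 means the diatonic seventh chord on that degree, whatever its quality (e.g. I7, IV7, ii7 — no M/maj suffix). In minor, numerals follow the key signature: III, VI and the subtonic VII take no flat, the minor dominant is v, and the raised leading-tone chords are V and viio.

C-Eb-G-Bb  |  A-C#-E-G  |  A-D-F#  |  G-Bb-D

iv7 - V7/V - V64 - i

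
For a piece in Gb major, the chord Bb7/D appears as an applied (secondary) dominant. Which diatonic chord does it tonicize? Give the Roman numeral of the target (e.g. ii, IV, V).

The chord is a dominant seventh chord on Bb.
A dominant resolves down a perfect fifth: Bb → Eb. In Gb major, Eb is scale degree 6, i.e. vi.

vi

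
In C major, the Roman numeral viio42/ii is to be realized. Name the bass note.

Bb

The applied chord viio42/ii is rooted on C#: C#-E-G-Bb.
The figure 42 means third inversion — the seventh is in the bass.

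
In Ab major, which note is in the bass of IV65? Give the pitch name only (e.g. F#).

IV in Ab major has root Db; the chord is Db-F-Ab-C.
The figure 65 means first inversion — the third is in the bass.

F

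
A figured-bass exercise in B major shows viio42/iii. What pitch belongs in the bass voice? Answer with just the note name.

B

The applied chord viio42/iii is rooted on C##: C##-E#-G#-B.
The figure 42 means third inversion — the seventh is in the bass.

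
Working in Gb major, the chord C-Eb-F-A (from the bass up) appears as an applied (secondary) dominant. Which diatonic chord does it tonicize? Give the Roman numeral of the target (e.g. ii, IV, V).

The chord is a dominant seventh chord on F.
A dominant resolves down a perfect fifth: F → Bb. In Gb major, Bb is scale degree 3, i.e. iii.

iii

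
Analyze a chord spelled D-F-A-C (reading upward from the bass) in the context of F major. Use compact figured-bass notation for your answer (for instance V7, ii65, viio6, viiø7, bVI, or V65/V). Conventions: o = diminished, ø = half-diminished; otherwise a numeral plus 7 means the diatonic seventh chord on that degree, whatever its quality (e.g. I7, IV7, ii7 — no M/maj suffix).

The pitches D-F-A-C form a minor seventh chord rooted on D.
In F major, D is the submediant; the diatonic minor seventh chord there is vi7.

vi7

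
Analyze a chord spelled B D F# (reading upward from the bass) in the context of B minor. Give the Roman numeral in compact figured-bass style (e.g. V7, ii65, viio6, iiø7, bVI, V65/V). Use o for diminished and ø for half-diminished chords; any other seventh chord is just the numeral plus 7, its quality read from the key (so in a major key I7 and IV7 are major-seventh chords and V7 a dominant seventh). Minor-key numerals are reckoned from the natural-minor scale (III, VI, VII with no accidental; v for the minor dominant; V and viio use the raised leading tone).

Stacked in thirds the chord is B-D-F#: a minor triad on B.
In B minor, B is the tonic; the diatonic minor triad there is i.

i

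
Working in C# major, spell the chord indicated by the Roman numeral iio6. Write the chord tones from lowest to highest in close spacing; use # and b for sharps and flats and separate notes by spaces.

F# A D#

Scale degree 2 in C# major is D#; here the chord built on it is altered to a diminished triad. iio6 is the diminished supertonic triad, borrowed from the parallel minor.
So the chord is D#-F#-A.
With the 6 figure the chord is in first inversion; from the bass F# upward in close position it reads F#-A-D#.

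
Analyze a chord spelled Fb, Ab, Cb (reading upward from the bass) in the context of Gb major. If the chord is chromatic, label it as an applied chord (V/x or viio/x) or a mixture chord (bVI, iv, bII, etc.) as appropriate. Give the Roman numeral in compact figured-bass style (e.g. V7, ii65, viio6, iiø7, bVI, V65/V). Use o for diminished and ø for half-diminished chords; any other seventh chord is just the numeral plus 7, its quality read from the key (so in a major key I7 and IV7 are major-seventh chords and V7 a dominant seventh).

bVII

Stacked in thirds the chord is Fb-Ab-Cb: a major triad on Fb.
Fb is the lowered seventh degree of Gb major (diatonic 7 would be F). This is a major triad on the lowered seventh degree (the subtonic), borrowed from the parallel minor.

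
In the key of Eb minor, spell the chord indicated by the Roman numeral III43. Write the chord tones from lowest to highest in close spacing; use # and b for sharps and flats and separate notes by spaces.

Db F Gb Bb

In Eb minor, the mediant is Gb, and the diatonic chord built there is a major seventh chord.
That chord is spelled Gb-Bb-Db-F.
With the 43 figure the chord is in second inversion; from the bass Db upward in close position it reads Db-F-Gb-Bb.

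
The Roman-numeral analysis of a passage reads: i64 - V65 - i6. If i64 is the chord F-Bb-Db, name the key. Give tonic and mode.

Bb minor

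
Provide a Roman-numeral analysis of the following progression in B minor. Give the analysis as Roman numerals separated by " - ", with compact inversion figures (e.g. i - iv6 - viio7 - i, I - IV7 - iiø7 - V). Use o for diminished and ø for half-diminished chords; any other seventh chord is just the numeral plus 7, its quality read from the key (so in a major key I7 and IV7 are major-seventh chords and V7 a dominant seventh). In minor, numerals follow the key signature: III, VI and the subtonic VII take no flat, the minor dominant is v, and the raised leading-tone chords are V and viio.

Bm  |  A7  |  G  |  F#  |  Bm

i - VII7 - VI - V - i

Bm: root B is the tonic; minor triad there is i.
A7: dominant seventh chord on A = scale degree 7 → VII7.
G has root G, degree 6 in B minor, so VI.
F#: major triad on F# = scale degree 5 → V.
Bm has root B, degree 1 in B minor, so i.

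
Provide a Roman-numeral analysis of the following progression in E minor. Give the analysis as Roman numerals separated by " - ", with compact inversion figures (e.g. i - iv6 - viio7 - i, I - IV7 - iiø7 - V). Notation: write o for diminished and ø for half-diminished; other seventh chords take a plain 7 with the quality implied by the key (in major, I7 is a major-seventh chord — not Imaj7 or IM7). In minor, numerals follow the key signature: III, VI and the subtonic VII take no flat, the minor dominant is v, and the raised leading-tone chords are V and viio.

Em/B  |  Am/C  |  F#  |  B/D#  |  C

i64 - iv6 - V/V - V6 - VI

Em/B: minor triad on E = scale degree 1 → i64.
Am/C has root A, degree 4 in E minor, so iv6.
F#: chromatic; F# is V of V, so V/V.
B/D#: root B is the dominant; major triad there is V6.
C: major triad on C = scale degree 6 → VI.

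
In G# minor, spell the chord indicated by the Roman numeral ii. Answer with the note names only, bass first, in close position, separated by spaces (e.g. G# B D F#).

Scale degree 2 in G# minor is A#; here the chord built on it is altered to a minor triad. ii is the minor supertonic, borrowed from the parallel major (the Dorian ii).
So the chord is A#-C#-E#.

A# C# E#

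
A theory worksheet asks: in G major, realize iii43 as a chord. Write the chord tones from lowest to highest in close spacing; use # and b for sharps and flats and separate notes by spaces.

In G major, scale degree 3 is B, and the diatonic chord built there is a minor seventh chord.
That chord is spelled B-D-F#-A.
The figured bass 43 indicates second inversion, placing the fifth (F#) in the bass: F#-A-B-D.

F# A B D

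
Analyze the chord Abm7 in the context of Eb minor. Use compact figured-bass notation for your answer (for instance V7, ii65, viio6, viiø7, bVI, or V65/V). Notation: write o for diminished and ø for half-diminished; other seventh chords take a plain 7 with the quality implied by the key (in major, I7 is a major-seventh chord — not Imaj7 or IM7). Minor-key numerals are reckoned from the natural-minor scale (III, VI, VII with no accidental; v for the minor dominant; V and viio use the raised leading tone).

iv7

Stacked in thirds the chord is Ab-Cb-Eb-Gb: a minor seventh chord on Ab.
Ab is scale degree 4 in Eb minor, and a minor seventh chord on that degree is written iv7.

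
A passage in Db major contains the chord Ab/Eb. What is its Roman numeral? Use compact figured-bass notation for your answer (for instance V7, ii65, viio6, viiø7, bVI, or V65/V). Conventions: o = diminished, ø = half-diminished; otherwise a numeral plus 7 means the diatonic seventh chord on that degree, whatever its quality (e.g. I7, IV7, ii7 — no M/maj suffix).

The pitches Ab-C-Eb form a major triad rooted on Ab.
In Db major, Ab is the dominant; the diatonic major triad there is V.
With Eb in the bass the chord is in second inversion, so the figured bass is 64.

V64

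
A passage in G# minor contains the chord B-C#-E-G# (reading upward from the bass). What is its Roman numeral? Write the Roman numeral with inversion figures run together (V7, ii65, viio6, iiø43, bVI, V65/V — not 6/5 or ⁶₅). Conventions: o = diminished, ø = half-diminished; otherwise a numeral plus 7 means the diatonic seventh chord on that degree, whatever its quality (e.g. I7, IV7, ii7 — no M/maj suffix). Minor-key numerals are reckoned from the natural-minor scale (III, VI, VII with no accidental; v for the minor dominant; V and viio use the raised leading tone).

Stacked in thirds the chord is C#-E-G#-B: a minor seventh chord on C#.
C# is scale degree 4 in G# minor, and a minor seventh chord on that degree is written iv7.
With B in the bass the chord is in third inversion, so the figured bass is 42.

iv42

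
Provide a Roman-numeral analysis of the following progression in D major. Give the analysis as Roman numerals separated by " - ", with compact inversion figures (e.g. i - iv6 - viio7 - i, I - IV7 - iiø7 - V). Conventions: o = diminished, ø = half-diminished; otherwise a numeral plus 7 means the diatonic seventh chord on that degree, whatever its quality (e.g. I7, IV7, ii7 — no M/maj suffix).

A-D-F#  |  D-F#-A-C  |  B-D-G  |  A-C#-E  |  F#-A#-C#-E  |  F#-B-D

A-D-F#: root D is the tonic; major triad there is I64.
D-F#-A-C is the secondary dominant of IV (dominant seventh chord on D): V7/IV.
B-D-G: root G is the subdominant; major triad there is IV6.
A-C#-E: root A is the dominant; major triad there is V.
F#-A#-C#-E: a dominant seventh chord on F#, the applied dominant of vi → V7/vi.
F#-B-D: minor triad on B = scale degree 6 → vi64.

I64 - V7/IV - IV6 - V - V7/vi - vi64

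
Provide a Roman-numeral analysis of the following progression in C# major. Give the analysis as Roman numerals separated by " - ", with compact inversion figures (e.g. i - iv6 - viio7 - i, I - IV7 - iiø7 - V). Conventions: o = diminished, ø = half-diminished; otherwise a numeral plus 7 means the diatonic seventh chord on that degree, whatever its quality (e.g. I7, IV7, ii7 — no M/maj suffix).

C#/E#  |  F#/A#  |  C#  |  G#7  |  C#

I6 - IV6 - I - V7 - I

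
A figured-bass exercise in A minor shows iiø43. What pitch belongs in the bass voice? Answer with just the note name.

iiø in A minor has root B; the chord is B-D-F-A.
The figure 43 means second inversion — the fifth is in the bass.

F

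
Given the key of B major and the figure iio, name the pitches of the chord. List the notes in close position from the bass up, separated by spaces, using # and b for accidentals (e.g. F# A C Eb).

C# E G

iio is the diminished supertonic triad, borrowed from the parallel minor. In B major that root is C#.
So the chord is C#-E-G.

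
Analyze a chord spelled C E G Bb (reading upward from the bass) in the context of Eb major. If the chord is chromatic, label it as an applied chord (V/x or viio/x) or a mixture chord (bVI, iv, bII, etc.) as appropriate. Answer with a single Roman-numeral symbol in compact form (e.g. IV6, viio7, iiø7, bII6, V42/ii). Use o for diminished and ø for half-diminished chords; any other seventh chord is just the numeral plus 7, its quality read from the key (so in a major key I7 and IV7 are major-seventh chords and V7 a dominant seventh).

V7/ii

The pitches C-E-G-Bb form a dominant seventh chord rooted on C.
C is not a diatonic chord root with this quality in Eb major, but it lies a perfect fifth above F (ii), so the chord functions as an applied dominant of ii.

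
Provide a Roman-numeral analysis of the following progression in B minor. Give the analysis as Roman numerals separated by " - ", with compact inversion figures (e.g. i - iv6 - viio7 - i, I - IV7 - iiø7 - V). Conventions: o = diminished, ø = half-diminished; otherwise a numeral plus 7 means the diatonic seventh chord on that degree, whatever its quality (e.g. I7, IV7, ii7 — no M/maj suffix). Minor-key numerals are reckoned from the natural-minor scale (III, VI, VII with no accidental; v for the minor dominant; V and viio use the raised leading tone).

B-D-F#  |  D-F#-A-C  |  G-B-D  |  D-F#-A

B-D-F#: minor triad on B = scale degree 1 → i.
D-F#-A-C is the secondary dominant of VI (dominant seventh chord on D): V7/VI.
G-B-D: root G is the submediant; major triad there is VI.
D-F#-A has root D, degree 3 in B minor, so III.

i - V7/VI - VI - III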